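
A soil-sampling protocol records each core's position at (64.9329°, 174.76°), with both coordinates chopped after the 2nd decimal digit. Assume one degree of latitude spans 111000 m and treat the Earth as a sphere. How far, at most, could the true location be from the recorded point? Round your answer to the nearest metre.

Truncating at 2 decimal places can drop up to a full unit in the last place, so each coordinate may be off by as much as 0.01°.
Latitude error → 0.01 × 111000 = 1110 m along the meridian.
East–west component at 64.9329°: 0.01° × 111000 × cos 64.9329° ≈ 0.01 × 47028.4 ≈ 470.284 m.
Combining orthogonally: (1110² + 470.284²)^½ ≈ 1205.52 m.

1206 metres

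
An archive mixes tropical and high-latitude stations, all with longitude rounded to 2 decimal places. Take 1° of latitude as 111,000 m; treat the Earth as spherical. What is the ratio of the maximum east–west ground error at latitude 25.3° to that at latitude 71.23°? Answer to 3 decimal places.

2.810

Rounding to 2 decimal places leaves the longitude within ±0.005° of the true value.
Error at 25.3° = 0.005° × 111000 × cos 25.3° ≈ 555 × 0.9041 = 501.77 m.
Error at 71.23° = 0.005° × 111000 × cos 71.23° ≈ 555 × 0.3218 = 178.58 m.
Ratio: 501.77 / 178.58 = cos 25.3° / cos 71.23° ≈ 2.8097.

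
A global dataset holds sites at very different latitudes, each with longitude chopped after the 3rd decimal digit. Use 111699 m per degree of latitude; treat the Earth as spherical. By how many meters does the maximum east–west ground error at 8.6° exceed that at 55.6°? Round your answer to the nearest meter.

47 meters

Truncating at 3 decimal places can drop up to a full unit in the last place, so the longitude may be off by as much as 0.001°.
Error at 8.6° = 0.001° × 111699 × cos 8.6° ≈ 111.7 × 0.9888 = 110.44 m.
At 55.6°: 0.001° × 111699 × cos 55.6° = 0.001 × 111699 × 0.5650 ≈ 63.106 m.
Difference: 110.44 − 63.106 = 47.337 m.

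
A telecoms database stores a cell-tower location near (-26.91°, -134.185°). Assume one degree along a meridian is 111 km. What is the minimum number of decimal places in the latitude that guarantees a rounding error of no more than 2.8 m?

5 decimal places

One degree of latitude covers 111000 m.
With N decimal places the half-ulp bound is 0.5·10⁻ᴺ°, or 0.5·10⁻ᴺ × 111000 m on the ground.
Setting 55500 × 10⁻ᴺ ≤ 2.8 gives 10ᴺ ≥ 1.982e+04, i.e. N ≥ 4.30.
At 4 places the error can reach 5.55 m, but 5 places keeps it to 0.555 m.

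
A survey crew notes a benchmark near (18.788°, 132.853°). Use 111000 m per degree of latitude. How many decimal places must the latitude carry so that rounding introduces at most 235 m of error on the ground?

One degree of latitude covers 111000 m.
With N decimal places the half-ulp bound is 0.5·10⁻ᴺ°, or 0.5·10⁻ᴺ × 111000 m on the ground.
Need 0.5 × 111000 × 10⁻ᴺ ≤ 235 → 10⁻ᴺ ≤ 4.234e-03, so N ≥ 2.37.
At 2 places the error can reach 555 m, but 3 places keeps it to 55.5 m.

3 decimal places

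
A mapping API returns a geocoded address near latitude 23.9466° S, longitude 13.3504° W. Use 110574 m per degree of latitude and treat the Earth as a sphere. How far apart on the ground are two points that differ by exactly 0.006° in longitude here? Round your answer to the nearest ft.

At 23.9466° a degree of longitude is 110574 × cos 23.9466° ≈ 101056 m, so 0.006° corresponds to 606.337 m.
In feet: 606.337 m ÷ 0.3048 ≈ 1989.3 ft.

1989 ft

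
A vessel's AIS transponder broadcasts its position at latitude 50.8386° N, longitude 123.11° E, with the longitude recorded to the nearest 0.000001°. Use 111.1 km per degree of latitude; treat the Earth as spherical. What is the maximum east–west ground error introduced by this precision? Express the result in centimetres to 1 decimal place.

Rounding to 6 decimal places leaves the longitude within ±5e-07° of the true value.
Parallels shrink by cos φ, so at 50.8386° a degree of longitude is 111100 × 0.6315 ≈ 70160.4 m.
Maximum E–W displacement: 5e-07 × 70160.4 = 0.0350802 m.
That is 0.0350802 m = 3.508 cm.

3.5 centimetres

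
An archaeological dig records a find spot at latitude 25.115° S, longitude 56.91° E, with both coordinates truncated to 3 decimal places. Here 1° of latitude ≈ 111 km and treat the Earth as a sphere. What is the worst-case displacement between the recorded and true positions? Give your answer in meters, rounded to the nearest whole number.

150 meters

Truncating at 3 decimal places can drop up to a full unit in the last place, so each coordinate may be off by as much as 0.001°.
Latitude error → 0.001 × 111000 = 111 m along the meridian.
East–west component at 25.115°: 0.001° × 111000 × cos 25.115° ≈ 0.001 × 100506 ≈ 100.506 m.
Worst case both components are at the extreme and orthogonal: √(111² + 100.506²) ≈ 149.741 m.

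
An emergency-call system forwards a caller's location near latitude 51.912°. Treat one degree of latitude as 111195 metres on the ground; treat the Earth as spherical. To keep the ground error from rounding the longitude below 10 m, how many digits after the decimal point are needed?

4 decimal places

At 51.912° one degree of longitude covers 111195 × cos 51.912° ≈ 111195 × 0.6169 ≈ 68593 m.
Rounding to N decimal places gives at most 0.5 × 10⁻ᴺ degrees of error, i.e. 0.5 × 10⁻ᴺ × 68593 m.
Setting 34296.5 × 10⁻ᴺ ≤ 10 gives 10ᴺ ≥ 3430, i.e. N ≥ 3.54.
N = 3 would give 34.3 m (too coarse); N = 4 gives 3.43 m ≤ 10 m.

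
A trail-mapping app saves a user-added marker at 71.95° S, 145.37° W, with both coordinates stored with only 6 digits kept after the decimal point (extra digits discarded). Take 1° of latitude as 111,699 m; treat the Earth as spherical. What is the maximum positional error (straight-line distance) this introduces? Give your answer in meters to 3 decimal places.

0.117 meters

Truncating at 6 decimal places can drop up to a full unit in the last place, so each coordinate may be off by as much as 1e-06°.
North–south component: 1e-06° × 111699 = 0.111699 m.
E–W at 71.95°: 1e-06° × 111699 × cos 71.95° = 1e-06 × 111699 × 0.3098 ≈ 0.0346096 m.
Worst case both components are at the extreme and orthogonal: √(0.111699² + 0.0346096²) ≈ 0.116938 m.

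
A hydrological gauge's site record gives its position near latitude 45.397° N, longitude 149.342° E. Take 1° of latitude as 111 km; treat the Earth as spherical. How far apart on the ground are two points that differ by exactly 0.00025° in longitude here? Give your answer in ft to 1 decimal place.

63.9 ft

One degree of longitude here spans 111000 × cos 45.397° = 111000 × 0.7022 ≈ 77943.1 m; 0.00025° of that is 19.4858 m.
Converting: 19.4858 m × 3.2808 ft/m ≈ 63.93 ft.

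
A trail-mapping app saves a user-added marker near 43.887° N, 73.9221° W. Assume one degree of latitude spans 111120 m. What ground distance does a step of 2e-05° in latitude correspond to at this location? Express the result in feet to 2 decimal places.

Along a meridian 2e-05° is 2e-05 × 111120 = 2.2224 m.
In feet: 2.2224 m ÷ 0.3048 ≈ 7.2913 ft.

7.29 feet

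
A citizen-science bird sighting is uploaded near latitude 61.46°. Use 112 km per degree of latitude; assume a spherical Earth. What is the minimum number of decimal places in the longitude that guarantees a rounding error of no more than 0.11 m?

6 decimal places

At 61.46° one degree of longitude covers 112000 × cos 61.46° ≈ 112000 × 0.4778 ≈ 53510.5 m.
With N decimal places the half-ulp bound is 0.5·10⁻ᴺ°, or 0.5·10⁻ᴺ × 53510.5 m on the ground.
Setting 26755.2 × 10⁻ᴺ ≤ 0.11 gives 10ᴺ ≥ 2.432e+05, i.e. N ≥ 5.39.
So 6 decimal places suffice (0.0268 m); 5 would allow up to 0.268 m.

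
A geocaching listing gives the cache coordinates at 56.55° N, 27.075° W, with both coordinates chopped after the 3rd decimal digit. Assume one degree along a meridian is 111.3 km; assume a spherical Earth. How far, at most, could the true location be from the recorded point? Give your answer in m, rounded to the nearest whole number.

Truncating at 3 decimal places can drop up to a full unit in the last place, so each coordinate may be off by as much as 0.001°.
North–south component: 0.001° × 111300 = 111.3 m.
Longitude error → 0.001 × 111300 × cos 56.55° = 0.001 × 111300 × 0.5512 ≈ 61.3496 m.
The two errors are perpendicular, so the maximum displacement is √(111.3² + 61.3496²) ≈ 127.088 m.

127 m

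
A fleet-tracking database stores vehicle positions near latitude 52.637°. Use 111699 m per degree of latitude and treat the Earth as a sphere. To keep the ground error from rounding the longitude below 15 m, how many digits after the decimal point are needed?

At 52.637° one degree of longitude covers 111699 × cos 52.637° ≈ 111699 × 0.6069 ≈ 67786 m.
With N decimal places the half-ulp bound is 0.5·10⁻ᴺ°, or 0.5·10⁻ᴺ × 67786 m on the ground.
Setting 33893 × 10⁻ᴺ ≤ 15 gives 10ᴺ ≥ 2260, i.e. N ≥ 3.35.
So 4 decimal places suffice (3.39 m); 3 would allow up to 33.9 m.

4 decimal places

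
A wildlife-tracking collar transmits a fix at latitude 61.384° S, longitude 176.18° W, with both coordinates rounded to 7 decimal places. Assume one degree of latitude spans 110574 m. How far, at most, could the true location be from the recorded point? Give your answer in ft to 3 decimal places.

Rounding to 7 decimal places leaves each coordinate within ±5e-08° of the true value.
North–south component: 5e-08° × 110574 = 0.0055287 m.
Longitude error → 5e-08 × 110574 × cos 61.384° = 5e-08 × 110574 × 0.4789 ≈ 0.0026479 m.
Worst case both components are at the extreme and orthogonal: √(0.0055287² + 0.0026479²) ≈ 0.00613008 m.
Converting: 0.00613008 m × 3.2808 ft/m ≈ 0.020112 ft.

0.020 ft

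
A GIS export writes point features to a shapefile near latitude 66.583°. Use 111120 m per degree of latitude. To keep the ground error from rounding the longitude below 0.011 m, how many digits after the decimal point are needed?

7 decimal places

At 66.583° one degree of longitude covers 111120 × cos 66.583° ≈ 111120 × 0.3974 ≈ 44161.3 m.
N decimal places → at most half a unit in the last place, 0.5 × 10⁻ᴺ° = 44161.3/2 × 10⁻ᴺ m.
Need 0.5 × 44161.3 × 10⁻ᴺ ≤ 0.011 → 10⁻ᴺ ≤ 4.982e-07, so N ≥ 6.30.
So 7 decimal places suffice (0.00221 m); 6 would allow up to 0.0221 m.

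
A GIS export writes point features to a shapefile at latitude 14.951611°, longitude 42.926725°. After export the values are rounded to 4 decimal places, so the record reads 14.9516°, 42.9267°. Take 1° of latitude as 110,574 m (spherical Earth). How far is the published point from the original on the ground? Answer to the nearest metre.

The latitude changed by +0.000011° and the longitude by +0.000025°.
North–south shift: 0.000011 × 110574 = 1.21631 m.
E–W at 14.9516°: 0.000025° × 110574 × cos 14.9516° = 0.000025 × 110574 × 0.9661 ≈ 2.67076 m.
Hypotenuse of the two orthogonal shifts: √(1.21631² + 2.67076²) = 2.93469 m.

3 metres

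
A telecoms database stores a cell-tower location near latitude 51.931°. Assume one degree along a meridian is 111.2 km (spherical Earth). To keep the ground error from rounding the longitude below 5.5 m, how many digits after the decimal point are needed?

4 decimal places

At 51.931° one degree of longitude covers 111200 × cos 51.931° ≈ 111200 × 0.6166 ≈ 68567 m.
N decimal places → at most half a unit in the last place, 0.5 × 10⁻ᴺ° = 68567/2 × 10⁻ᴺ m.
Need 0.5 × 68567 × 10⁻ᴺ ≤ 5.5 → 10⁻ᴺ ≤ 1.604e-04, so N ≥ 3.79.
N = 3 would give 34.3 m (too coarse); N = 4 gives 3.43 m ≤ 5.5 m.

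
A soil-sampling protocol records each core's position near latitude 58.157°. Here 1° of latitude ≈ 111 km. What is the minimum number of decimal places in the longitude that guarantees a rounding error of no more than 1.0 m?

5 decimal places

At 58.157° one degree of longitude covers 111000 × cos 58.157° ≈ 111000 × 0.5276 ≈ 58562.9 m.
Rounding to N decimal places gives at most 0.5 × 10⁻ᴺ degrees of error, i.e. 0.5 × 10⁻ᴺ × 58562.9 m.
Need 0.5 × 58562.9 × 10⁻ᴺ ≤ 1.0 → 10⁻ᴺ ≤ 3.415e-05, so N ≥ 4.47.
So 5 decimal places suffice (0.293 m); 4 would allow up to 2.93 m.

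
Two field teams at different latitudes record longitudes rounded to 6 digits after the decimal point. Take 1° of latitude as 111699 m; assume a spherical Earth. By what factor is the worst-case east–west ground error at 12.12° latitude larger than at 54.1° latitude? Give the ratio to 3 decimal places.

1.667

Rounding to 6 decimal places leaves the longitude within ±5e-07° of the true value.
At 12.12°: 5e-07° × 111699 × cos 12.12° = 5e-07 × 111699 × 0.9777 ≈ 0.054605 m.
Error at 54.1° = 5e-07° × 111699 × cos 54.1° ≈ 0.055849 × 0.5864 = 0.032749 m.
The ratio reduces to cos 12.12° / cos 54.1° = 0.9777/0.5864 ≈ 1.6674.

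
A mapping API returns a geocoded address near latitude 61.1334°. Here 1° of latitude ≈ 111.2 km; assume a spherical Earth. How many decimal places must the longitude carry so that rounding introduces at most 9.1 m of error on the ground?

At 61.1334° one degree of longitude covers 111200 × cos 61.1334° ≈ 111200 × 0.4828 ≈ 53684.2 m.
Rounding to N decimal places gives at most 0.5 × 10⁻ᴺ degrees of error, i.e. 0.5 × 10⁻ᴺ × 53684.2 m.
Setting 26842.1 × 10⁻ᴺ ≤ 9.1 gives 10ᴺ ≥ 2950, i.e. N ≥ 3.47.
So 4 decimal places suffice (2.68 m); 3 would allow up to 26.8 m.

4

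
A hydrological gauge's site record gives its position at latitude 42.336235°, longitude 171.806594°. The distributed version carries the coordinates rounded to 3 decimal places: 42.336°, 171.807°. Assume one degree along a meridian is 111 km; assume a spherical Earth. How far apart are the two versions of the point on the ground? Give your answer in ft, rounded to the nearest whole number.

The latitude changed by +0.000235° and the longitude by -0.000406°.
North–south shift: 0.000235 × 111000 = 26.085 m.
East–west at this latitude: -0.000406° × 111000 × cos 42.336° ≈ -0.000406 × 82052.1 = -33.3132 m.
Hypotenuse of the two orthogonal shifts: √(26.085² + 33.3132²) = 42.3107 m.
In feet: 42.3107 m ÷ 0.3048 ≈ 138.81 ft.

139 ft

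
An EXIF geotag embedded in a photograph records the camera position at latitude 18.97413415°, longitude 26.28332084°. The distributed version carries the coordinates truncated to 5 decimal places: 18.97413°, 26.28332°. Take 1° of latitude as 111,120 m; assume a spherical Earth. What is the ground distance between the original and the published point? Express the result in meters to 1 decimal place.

Δlat = 18.97413415 − 18.97413 = +0.00000415°; Δlon = 26.28332084 − 26.28332 = +0.00000084°.
North–south shift: 0.00000415 × 111120 = 0.461148 m.
E–W at 18.9741°: 0.00000084° × 111120 × cos 18.9741° = 0.00000084 × 111120 × 0.9457 ≈ 0.0882692 m.
Combined displacement = (0.461148² + 0.0882692²)^½ ≈ 0.46952 m.

0.5 meters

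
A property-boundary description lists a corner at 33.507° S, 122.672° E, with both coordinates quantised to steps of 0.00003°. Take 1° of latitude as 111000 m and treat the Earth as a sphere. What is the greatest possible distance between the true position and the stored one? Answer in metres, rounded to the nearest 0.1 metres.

With a 0.00003° grid the true value lies within half a step, ±0.00003°/2 = ±1.5e-05°, of the stored one.
North–south component: 1.5e-05° × 111000 = 1.665 m.
Longitude error → 1.5e-05 × 111000 × cos 33.507° = 1.5e-05 × 111000 × 0.8338 ≈ 1.38831 m.
Combining orthogonally: (1.665² + 1.38831²)^½ ≈ 2.16786 m.

2.2 metres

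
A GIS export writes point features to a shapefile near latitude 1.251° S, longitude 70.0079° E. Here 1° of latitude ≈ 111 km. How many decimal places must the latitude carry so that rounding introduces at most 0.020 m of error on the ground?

7 decimal places

One degree of latitude covers 111000 m.
Rounding to N decimal places gives at most 0.5 × 10⁻ᴺ degrees of error, i.e. 0.5 × 10⁻ᴺ × 111000 m.
Setting 55500 × 10⁻ᴺ ≤ 0.020 gives 10ᴺ ≥ 2.775e+06, i.e. N ≥ 6.44.
N = 6 would give 0.0555 m (too coarse); N = 7 gives 0.00555 m ≤ 0.020 m.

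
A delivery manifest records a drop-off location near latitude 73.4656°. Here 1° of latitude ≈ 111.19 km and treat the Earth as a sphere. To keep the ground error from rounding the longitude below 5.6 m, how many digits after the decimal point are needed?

At 73.4656° one degree of longitude covers 111190 × cos 73.4656° ≈ 111190 × 0.2846 ≈ 31643.7 m.
N decimal places → at most half a unit in the last place, 0.5 × 10⁻ᴺ° = 31643.7/2 × 10⁻ᴺ m.
Setting 15821.8 × 10⁻ᴺ ≤ 5.6 gives 10ᴺ ≥ 2825, i.e. N ≥ 3.45.
N = 3 would give 15.8 m (too coarse); N = 4 gives 1.58 m ≤ 5.6 m.

4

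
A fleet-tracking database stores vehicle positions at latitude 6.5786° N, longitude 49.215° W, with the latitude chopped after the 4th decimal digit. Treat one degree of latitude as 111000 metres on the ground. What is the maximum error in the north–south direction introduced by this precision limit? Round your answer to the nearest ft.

Truncating at 4 decimal places can drop up to a full unit in the last place, so the latitude may be off by as much as 0.0001°.
Along the meridian that is 0.0001° × 111000 m/° = 11.1 m.
In feet: 11.1 m ÷ 0.3048 ≈ 36.417 ft.

36 ft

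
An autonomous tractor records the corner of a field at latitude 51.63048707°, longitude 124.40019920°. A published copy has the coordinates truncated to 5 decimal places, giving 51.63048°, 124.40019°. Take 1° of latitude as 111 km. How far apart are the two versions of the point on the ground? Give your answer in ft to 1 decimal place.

The latitude changed by +0.00000707° and the longitude by +0.00000920°.
N–S: 0.00000707° × 111000 m/° = 0.78477 m.
E–W at 51.6305°: 0.00000920° × 111000 × cos 51.6305° = 0.00000920 × 111000 × 0.6207 ≈ 0.63389 m.
Hypotenuse of the two orthogonal shifts: √(0.78477² + 0.63389²) = 1.0088 m.
In feet: 1.0088 m ÷ 0.3048 ≈ 3.3097 ft.

3.3 ft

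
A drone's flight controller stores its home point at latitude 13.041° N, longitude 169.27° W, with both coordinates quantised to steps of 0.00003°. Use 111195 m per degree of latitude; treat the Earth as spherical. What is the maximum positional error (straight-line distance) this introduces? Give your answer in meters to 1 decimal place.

2.3 meters

With a 0.00003° grid the true value lies within half a step, ±0.00003°/2 = ±1.5e-05°, of the stored one.
N–S: 1.5e-05° × 111195 m/° = 1.66793 m.
E–W at 13.041°: 1.5e-05° × 111195 × cos 13.041° = 1.5e-05 × 111195 × 0.9742 ≈ 1.62491 m.
Combining orthogonally: (1.66793² + 1.62491²)^½ ≈ 2.32858 m.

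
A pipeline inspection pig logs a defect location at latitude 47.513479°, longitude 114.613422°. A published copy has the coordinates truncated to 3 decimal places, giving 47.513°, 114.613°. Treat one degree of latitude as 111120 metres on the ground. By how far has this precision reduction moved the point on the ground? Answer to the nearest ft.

The latitude changed by +0.000479° and the longitude by +0.000422°.
North–south shift: 0.000479 × 111120 = 53.2265 m.
E–W at 47.513°: 0.000422° × 111120 × cos 47.513° = 0.000422 × 111120 × 0.6754 ≈ 31.6724 m.
Combined displacement = (53.2265² + 31.6724²)^½ ≈ 61.937 m.
Converting: 61.937 m × 3.2808 ft/m ≈ 203.21 ft.

203 ft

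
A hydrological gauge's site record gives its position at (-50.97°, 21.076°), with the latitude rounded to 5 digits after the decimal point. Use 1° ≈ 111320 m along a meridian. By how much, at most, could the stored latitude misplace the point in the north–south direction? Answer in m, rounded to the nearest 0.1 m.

0.6 m

Rounding to 5 decimal places leaves the latitude within ±5e-06° of the true value.
So the N–S error is at most 5e-06 × 111320 = 0.5566 m.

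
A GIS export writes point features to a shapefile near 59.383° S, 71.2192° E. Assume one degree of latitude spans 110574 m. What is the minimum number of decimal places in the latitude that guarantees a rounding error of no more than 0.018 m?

7 decimal places

One degree of latitude covers 110574 m.
N decimal places → at most half a unit in the last place, 0.5 × 10⁻ᴺ° = 110574/2 × 10⁻ᴺ m.
Need 0.5 × 110574 × 10⁻ᴺ ≤ 0.018 → 10⁻ᴺ ≤ 3.256e-07, so N ≥ 6.49.
N = 6 would give 0.0553 m (too coarse); N = 7 gives 0.00553 m ≤ 0.018 m.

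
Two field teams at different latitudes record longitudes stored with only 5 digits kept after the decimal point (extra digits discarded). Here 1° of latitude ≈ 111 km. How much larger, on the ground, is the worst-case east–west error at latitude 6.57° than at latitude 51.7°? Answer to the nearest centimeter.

Truncating at 5 decimal places can drop up to a full unit in the last place, so the longitude may be off by as much as 1e-05°.
At 6.57°: 1e-05° × 111000 × cos 6.57° = 1e-05 × 111000 × 0.9934 ≈ 1.1027 m.
Error at 51.7° = 1e-05° × 111000 × cos 51.7° ≈ 1.11 × 0.6198 = 0.68795 m.
So the lower-latitude error exceeds the higher by 1.1027 − 0.68795 = 0.41476 m.
That is 0.414756 m = 41.476 cm.

41 centimeters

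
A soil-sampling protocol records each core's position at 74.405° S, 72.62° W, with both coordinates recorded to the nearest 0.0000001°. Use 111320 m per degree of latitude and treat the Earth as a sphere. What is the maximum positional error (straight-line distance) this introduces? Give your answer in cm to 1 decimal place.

Rounding to 7 decimal places leaves each coordinate within ±5e-08° of the true value.
North–south component: 5e-08° × 111320 = 0.005566 m.
East–west component at 74.405°: 5e-08° × 111320 × cos 74.405° ≈ 5e-08 × 29926.8 ≈ 0.00149634 m.
Worst case both components are at the extreme and orthogonal: √(0.005566² + 0.00149634²) ≈ 0.00576363 m.
That is 0.00576363 m = 0.57636 cm.

0.6 cm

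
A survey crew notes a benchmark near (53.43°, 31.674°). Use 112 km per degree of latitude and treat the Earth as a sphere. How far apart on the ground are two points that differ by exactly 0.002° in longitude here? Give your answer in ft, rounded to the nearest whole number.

438 ft

One degree of longitude here spans 112000 × cos 53.43° = 112000 × 0.5958 ≈ 66730.1 m; 0.002° of that is 133.46 m.
Converting: 133.46 m × 3.2808 ft/m ≈ 437.86 ft.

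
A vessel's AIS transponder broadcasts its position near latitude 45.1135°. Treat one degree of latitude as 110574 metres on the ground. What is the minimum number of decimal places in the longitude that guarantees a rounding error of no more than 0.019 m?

7 decimal places

At 45.1135° one degree of longitude covers 110574 × cos 45.1135° ≈ 110574 × 0.7057 ≈ 78032.6 m.
N decimal places → at most half a unit in the last place, 0.5 × 10⁻ᴺ° = 78032.6/2 × 10⁻ᴺ m.
Setting 39016.3 × 10⁻ᴺ ≤ 0.019 gives 10ᴺ ≥ 2.053e+06, i.e. N ≥ 6.31.
So 7 decimal places suffice (0.0039 m); 6 would allow up to 0.039 m.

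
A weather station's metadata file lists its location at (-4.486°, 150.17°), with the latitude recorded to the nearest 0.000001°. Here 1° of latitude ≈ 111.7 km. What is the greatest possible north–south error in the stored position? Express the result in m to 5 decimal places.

0.05585 m

Rounding to 6 decimal places leaves the latitude within ±5e-07° of the true value.
So the N–S error is at most 5e-07 × 111700 = 0.05585 m.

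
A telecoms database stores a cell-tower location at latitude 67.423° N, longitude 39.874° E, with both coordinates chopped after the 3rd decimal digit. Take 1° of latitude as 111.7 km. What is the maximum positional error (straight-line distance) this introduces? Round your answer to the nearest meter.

120 meters

Truncating at 3 decimal places can drop up to a full unit in the last place, so each coordinate may be off by as much as 0.001°.
North–south component: 0.001° × 111700 = 111.7 m.
East–west component at 67.423°: 0.001° × 111700 × cos 67.423° ≈ 0.001 × 42884.4 ≈ 42.8844 m.
The two errors are perpendicular, so the maximum displacement is √(111.7² + 42.8844²) ≈ 119.649 m.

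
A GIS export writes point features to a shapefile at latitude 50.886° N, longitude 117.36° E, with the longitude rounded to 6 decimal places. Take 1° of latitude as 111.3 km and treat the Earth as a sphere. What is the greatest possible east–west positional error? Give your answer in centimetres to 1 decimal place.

3.5 centimetres

Rounding to 6 decimal places leaves the longitude within ±5e-07° of the true value.
One degree of longitude at 50.886° is 111300 × cos 50.886° ≈ 111300 × 0.6309 = 70215.3 m.
Maximum E–W displacement: 5e-07 × 70215.3 = 0.0351077 m.
That is 0.0351077 m = 3.5108 cm.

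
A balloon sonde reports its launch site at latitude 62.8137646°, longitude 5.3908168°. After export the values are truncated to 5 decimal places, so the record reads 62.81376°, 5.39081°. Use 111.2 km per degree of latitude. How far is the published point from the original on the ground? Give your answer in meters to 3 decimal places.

Δlat = 62.8137646 − 62.81376 = +0.0000046°; Δlon = 5.3908168 − 5.39081 = +0.0000068°.
N–S: 0.0000046° × 111200 m/° = 0.51152 m.
East–west at this latitude: 0.0000068° × 111200 × cos 62.8138° ≈ 0.0000068 × 50805.5 = 0.345478 m.
Distance: √(0.51152² + 0.345478²) ≈ 0.617258 m.

0.617 meters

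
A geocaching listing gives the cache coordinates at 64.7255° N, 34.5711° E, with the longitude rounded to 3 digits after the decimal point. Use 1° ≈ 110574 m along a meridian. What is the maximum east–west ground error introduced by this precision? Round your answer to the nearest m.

24 m

Rounding to 3 decimal places leaves the longitude within ±0.0005° of the true value.
Parallels shrink by cos φ, so at 64.7255° a degree of longitude is 110574 × 0.4270 ≈ 47210.2 m.
So at most 0.0005° × 47210.2 ≈ 23.6051 m east–west.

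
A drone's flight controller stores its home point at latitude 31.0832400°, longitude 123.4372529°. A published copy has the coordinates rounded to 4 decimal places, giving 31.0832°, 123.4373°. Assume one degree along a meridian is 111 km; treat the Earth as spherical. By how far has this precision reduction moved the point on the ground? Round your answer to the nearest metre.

Δlat = 31.0832400 − 31.0832 = +0.0000400°; Δlon = 123.4372529 − 123.4373 = -0.0000471°.
N–S: 0.0000400° × 111000 m/° = 4.44 m.
E–W at 31.0832°: -0.0000471° × 111000 × cos 31.0832° = -0.0000471 × 111000 × 0.8564 ≈ -4.47744 m.
Combined displacement = (4.44² + 4.47744²)^½ ≈ 6.30564 m.

6 metres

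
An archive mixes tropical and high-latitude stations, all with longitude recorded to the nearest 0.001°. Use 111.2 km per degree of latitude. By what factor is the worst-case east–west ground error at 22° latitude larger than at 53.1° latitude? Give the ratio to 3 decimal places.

1.544

Rounding to 3 decimal places leaves the longitude within ±0.0005° of the true value.
Error at 22° = 0.0005° × 111200 × cos 22° ≈ 55.6 × 0.9272 = 51.551 m.
At 53.1°: 0.0005° × 111200 × cos 53.1° = 0.0005 × 111200 × 0.6004 ≈ 33.383 m.
The ratio reduces to cos 22° / cos 53.1° = 0.9272/0.6004 ≈ 1.5442.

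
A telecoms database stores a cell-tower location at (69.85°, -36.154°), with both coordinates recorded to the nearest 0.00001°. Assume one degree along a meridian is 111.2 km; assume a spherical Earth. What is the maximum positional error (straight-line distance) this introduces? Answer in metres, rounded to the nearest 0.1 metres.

Rounding to 5 decimal places leaves each coordinate within ±5e-06° of the true value.
Latitude error → 5e-06 × 111200 = 0.556 m along the meridian.
East–west component at 69.85°: 5e-06° × 111200 × cos 69.85° ≈ 5e-06 × 38306.1 ≈ 0.19153 m.
Worst case both components are at the extreme and orthogonal: √(0.556² + 0.19153²) ≈ 0.588065 m.

0.6 metres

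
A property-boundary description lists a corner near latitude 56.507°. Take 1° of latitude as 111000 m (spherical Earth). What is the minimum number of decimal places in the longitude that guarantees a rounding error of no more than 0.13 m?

At 56.507° one degree of longitude covers 111000 × cos 56.507° ≈ 111000 × 0.5518 ≈ 61253.7 m.
Rounding to N decimal places gives at most 0.5 × 10⁻ᴺ degrees of error, i.e. 0.5 × 10⁻ᴺ × 61253.7 m.
Need 0.5 × 61253.7 × 10⁻ᴺ ≤ 0.13 → 10⁻ᴺ ≤ 4.245e-06, so N ≥ 5.37.
N = 5 would give 0.306 m (too coarse); N = 6 gives 0.0306 m ≤ 0.13 m.

6 decimal places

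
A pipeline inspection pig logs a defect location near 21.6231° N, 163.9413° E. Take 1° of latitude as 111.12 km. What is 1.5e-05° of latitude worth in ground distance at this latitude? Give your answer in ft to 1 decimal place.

5.5 ft

Along a meridian 1.5e-05° is 1.5e-05 × 111120 = 1.6668 m.
Converting: 1.6668 m × 3.2808 ft/m ≈ 5.4685 ft.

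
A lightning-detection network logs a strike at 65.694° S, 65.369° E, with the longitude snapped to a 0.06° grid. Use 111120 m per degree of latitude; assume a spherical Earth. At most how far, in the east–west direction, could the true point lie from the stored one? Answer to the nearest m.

With a 0.06° grid the true value lies within half a step, ±0.06°/2 = ±0.03°, of the stored one.
Parallels shrink by cos φ, so at 65.694° a degree of longitude is 111120 × 0.4116 ≈ 45738.1 m.
East–west error: 0.03° × 45738.1 m/° ≈ 1372.14 m.

1372 m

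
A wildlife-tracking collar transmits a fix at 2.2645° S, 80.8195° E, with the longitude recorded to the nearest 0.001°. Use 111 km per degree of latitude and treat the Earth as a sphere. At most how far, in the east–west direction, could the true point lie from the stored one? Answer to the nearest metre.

Rounding to 3 decimal places leaves the longitude within ±0.0005° of the true value.
At latitude 2.2645° a degree of longitude spans 111000 m × cos 2.2645° = 111000 × 0.9992 ≈ 110913 m.
Maximum E–W displacement: 0.0005 × 110913 = 55.4567 m.

55 metres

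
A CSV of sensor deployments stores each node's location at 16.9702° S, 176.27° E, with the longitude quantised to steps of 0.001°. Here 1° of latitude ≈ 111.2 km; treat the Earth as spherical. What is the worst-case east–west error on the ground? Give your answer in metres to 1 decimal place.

53.2 metres

With a 0.001° grid the true value lies within half a step, ±0.001°/2 = ±0.0005°, of the stored one.
One degree of longitude at 16.9702° is 111200 × cos 16.9702° ≈ 111200 × 0.9565 = 106358 m.
So at most 0.0005° × 106358 ≈ 53.179 m east–west.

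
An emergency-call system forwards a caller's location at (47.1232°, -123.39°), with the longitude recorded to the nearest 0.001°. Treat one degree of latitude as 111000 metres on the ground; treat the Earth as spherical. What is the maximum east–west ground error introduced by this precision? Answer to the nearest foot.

124 feet

Rounding to 3 decimal places leaves the longitude within ±0.0005° of the true value.
One degree of longitude at 47.1232° is 111000 × cos 47.1232° ≈ 111000 × 0.6804 = 75527.1 m.
So at most 0.0005° × 75527.1 ≈ 37.7635 m east–west.
Converting: 37.7635 m × 3.2808 ft/m ≈ 123.9 ft.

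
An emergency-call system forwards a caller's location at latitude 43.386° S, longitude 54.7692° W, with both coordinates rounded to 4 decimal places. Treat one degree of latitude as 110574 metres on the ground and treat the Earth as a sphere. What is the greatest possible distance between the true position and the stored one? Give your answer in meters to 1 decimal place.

6.8 meters

Rounding to 4 decimal places leaves each coordinate within ±5e-05° of the true value.
North–south component: 5e-05° × 110574 = 5.5287 m.
East–west component at 43.386°: 5e-05° × 110574 × cos 43.386° ≈ 5e-05 × 80358.8 ≈ 4.01794 m.
Worst case both components are at the extreme and orthogonal: √(5.5287² + 4.01794²) ≈ 6.8345 m.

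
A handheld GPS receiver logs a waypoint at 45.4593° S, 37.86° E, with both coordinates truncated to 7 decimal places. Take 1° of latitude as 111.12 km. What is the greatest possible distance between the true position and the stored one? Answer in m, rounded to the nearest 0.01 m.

0.01 m

Truncating at 7 decimal places can drop up to a full unit in the last place, so each coordinate may be off by as much as 1e-07°.
N–S: 1e-07° × 111120 m/° = 0.011112 m.
Longitude error → 1e-07 × 111120 × cos 45.4593° = 1e-07 × 111120 × 0.7014 ≈ 0.00779413 m.
Combining orthogonally: (0.011112² + 0.00779413²)^½ ≈ 0.013573 m.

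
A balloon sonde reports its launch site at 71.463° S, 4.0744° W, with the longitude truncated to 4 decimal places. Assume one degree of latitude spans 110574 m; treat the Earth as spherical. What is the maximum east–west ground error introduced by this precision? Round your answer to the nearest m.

4 m

Truncating at 4 decimal places can drop up to a full unit in the last place, so the longitude may be off by as much as 0.0001°.
At latitude 71.463° a degree of longitude spans 110574 m × cos 71.463° = 110574 × 0.3179 ≈ 35153.4 m.
East–west error: 0.0001° × 35153.4 m/° ≈ 3.51534 m.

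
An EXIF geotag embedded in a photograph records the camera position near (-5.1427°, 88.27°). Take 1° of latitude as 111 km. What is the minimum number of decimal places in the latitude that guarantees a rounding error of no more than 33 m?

4 decimal places

One degree of latitude covers 111000 m.
N decimal places → at most half a unit in the last place, 0.5 × 10⁻ᴺ° = 111000/2 × 10⁻ᴺ m.
Setting 55500 × 10⁻ᴺ ≤ 33 gives 10ᴺ ≥ 1682, i.e. N ≥ 3.23.
At 3 places the error can reach 55.5 m, but 4 places keeps it to 5.55 m.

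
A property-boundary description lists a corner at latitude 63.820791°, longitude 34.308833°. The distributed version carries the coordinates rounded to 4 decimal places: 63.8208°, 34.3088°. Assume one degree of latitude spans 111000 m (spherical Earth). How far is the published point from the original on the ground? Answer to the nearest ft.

6 ft

Δlat = 63.820791 − 63.8208 = -0.000009°; Δlon = 34.308833 − 34.3088 = +0.000033°.
North–south shift: -0.000009 × 111000 = -0.999 m.
E–W at 63.8208°: 0.000033° × 111000 × cos 63.8208° = 0.000033 × 111000 × 0.4412 ≈ 1.61604 m.
Combined displacement = (0.999² + 1.61604²)^½ ≈ 1.89989 m.
Converting: 1.89989 m × 3.2808 ft/m ≈ 6.2332 ft.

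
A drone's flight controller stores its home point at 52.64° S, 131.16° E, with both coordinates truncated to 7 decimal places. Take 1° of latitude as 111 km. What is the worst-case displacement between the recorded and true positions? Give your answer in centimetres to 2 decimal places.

Truncating at 7 decimal places can drop up to a full unit in the last place, so each coordinate may be off by as much as 1e-07°.
Latitude error → 1e-07 × 111000 = 0.0111 m along the meridian.
Longitude error → 1e-07 × 111000 × cos 52.64° = 1e-07 × 111000 × 0.6068 ≈ 0.00673571 m.
The two errors are perpendicular, so the maximum displacement is √(0.0111² + 0.00673571²) ≈ 0.0129838 m.
That is 0.0129838 m = 1.2984 cm.

1.30 centimetres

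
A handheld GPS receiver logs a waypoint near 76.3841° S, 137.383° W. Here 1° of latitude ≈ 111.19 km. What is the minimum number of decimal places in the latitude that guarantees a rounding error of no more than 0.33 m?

One degree of latitude covers 111190 m.
N decimal places → at most half a unit in the last place, 0.5 × 10⁻ᴺ° = 111190/2 × 10⁻ᴺ m.
Need 0.5 × 111190 × 10⁻ᴺ ≤ 0.33 → 10⁻ᴺ ≤ 5.936e-06, so N ≥ 5.23.
At 5 places the error can reach 0.556 m, but 6 places keeps it to 0.0556 m.

6 decimal places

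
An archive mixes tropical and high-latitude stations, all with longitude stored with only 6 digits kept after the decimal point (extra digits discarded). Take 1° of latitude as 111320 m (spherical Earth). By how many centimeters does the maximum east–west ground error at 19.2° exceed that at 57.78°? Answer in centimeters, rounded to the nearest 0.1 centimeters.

Truncating at 6 decimal places can drop up to a full unit in the last place, so the longitude may be off by as much as 1e-06°.
Error at 19.2° = 1e-06° × 111320 × cos 19.2° ≈ 0.11132 × 0.9444 = 0.10513 m.
Error at 57.78° = 1e-06° × 111320 × cos 57.78° ≈ 0.11132 × 0.5332 = 0.059353 m.
Difference: 0.10513 − 0.059353 = 0.045775 m.
That is 0.0457753 m = 4.5775 cm.

4.6 centimeters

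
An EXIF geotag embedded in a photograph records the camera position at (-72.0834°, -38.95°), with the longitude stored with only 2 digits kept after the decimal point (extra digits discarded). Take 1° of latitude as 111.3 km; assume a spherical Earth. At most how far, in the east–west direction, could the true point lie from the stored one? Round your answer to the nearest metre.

Truncating at 2 decimal places can drop up to a full unit in the last place, so the longitude may be off by as much as 0.01°.
Parallels shrink by cos φ, so at 72.0834° a degree of longitude is 111300 × 0.3076 ≈ 34239.5 m.
East–west error: 0.01° × 34239.5 m/° ≈ 342.395 m.

342 metres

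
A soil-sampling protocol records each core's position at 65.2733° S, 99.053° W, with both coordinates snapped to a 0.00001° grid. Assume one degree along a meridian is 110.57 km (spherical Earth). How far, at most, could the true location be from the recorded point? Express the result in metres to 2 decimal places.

0.60 metres

With a 0.00001° grid the true value lies within half a step, ±0.00001°/2 = ±5e-06°, of the stored one.
Latitude error → 5e-06 × 110570 = 0.55285 m along the meridian.
East–west component at 65.2733°: 5e-06° × 110570 × cos 65.2733° ≈ 5e-06 × 46250.4 ≈ 0.231252 m.
Worst case both components are at the extreme and orthogonal: √(0.55285² + 0.231252²) ≈ 0.599267 m.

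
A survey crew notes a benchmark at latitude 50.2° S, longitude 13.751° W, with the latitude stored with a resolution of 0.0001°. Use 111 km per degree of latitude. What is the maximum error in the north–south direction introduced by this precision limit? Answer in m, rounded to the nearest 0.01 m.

5.55 m

With a 0.0001° grid the true value lies within half a step, ±0.0001°/2 = ±5e-05°, of the stored one.
North–south distance: 5e-05° × 111000 m/° = 5.55 m.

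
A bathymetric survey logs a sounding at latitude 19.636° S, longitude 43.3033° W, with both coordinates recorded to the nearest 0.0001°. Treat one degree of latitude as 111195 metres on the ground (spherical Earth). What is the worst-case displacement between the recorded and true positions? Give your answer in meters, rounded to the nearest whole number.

Rounding to 4 decimal places leaves each coordinate within ±5e-05° of the true value.
N–S: 5e-05° × 111195 m/° = 5.55975 m.
Longitude error → 5e-05 × 111195 × cos 19.636° = 5e-05 × 111195 × 0.9418 ≈ 5.23643 m.
Combining orthogonally: (5.55975² + 5.23643²)^½ ≈ 7.63748 m.

8 meters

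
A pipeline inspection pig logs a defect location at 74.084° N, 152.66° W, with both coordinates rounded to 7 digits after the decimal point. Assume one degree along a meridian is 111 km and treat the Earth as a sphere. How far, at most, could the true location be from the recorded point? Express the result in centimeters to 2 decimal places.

0.58 centimeters

Rounding to 7 decimal places leaves each coordinate within ±5e-08° of the true value.
N–S: 5e-08° × 111000 m/° = 0.00555 m.
Longitude error → 5e-08 × 111000 × cos 74.084° = 5e-08 × 111000 × 0.2742 ≈ 0.00152196 m.
Combining orthogonally: (0.00555² + 0.00152196²)^½ ≈ 0.0057549 m.
That is 0.0057549 m = 0.57549 cm.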